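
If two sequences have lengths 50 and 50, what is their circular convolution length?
Circular convolution (zero-padding the shorter input) has length max(m, n) = max(50, 50) = 50

50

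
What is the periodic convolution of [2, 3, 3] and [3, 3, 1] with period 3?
Use y[k] = Σ_j f[j]·g[(k-j) mod 3]. y[0] = 2×3 + 3×1 + 3×3 = 18; y[1] = 2×3 + 3×3 + 3×1 = 18; y[2] = 2×1 + 3×3 + 3×3 = 20. Result: [18, 18, 20]

[18, 18, 20]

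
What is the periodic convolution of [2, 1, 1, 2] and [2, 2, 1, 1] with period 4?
Use y[k] = Σ_j s[j]·t[(k-j) mod 4]. y[0] = 2×2 + 1×1 + 1×1 + 2×2 = 10; y[1] = 2×2 + 1×2 + 1×1 + 2×1 = 9; y[2] = 2×1 + 1×2 + 1×2 + 2×1 = 8; y[3] = 2×1 + 1×1 + 1×2 + 2×2 = 9. Result: [10, 9, 8, 9]

[10, 9, 8, 9]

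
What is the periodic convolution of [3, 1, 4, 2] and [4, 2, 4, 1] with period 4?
Use y[k] = Σ_j s[j]·t[(k-j) mod 4]. y[0] = 3×4 + 1×1 + 4×4 + 2×2 = 33; y[1] = 3×2 + 1×4 + 4×1 + 2×4 = 22; y[2] = 3×4 + 1×2 + 4×4 + 2×1 = 32; y[3] = 3×1 + 1×4 + 4×2 + 2×4 = 23. Result: [33, 22, 32, 23]

[33, 22, 32, 23]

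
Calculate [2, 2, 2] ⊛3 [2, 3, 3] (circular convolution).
Use y[k] = Σ_j x[j]·h[(k-j) mod 3]. y[0] = 2×2 + 2×3 + 2×3 = 16; y[1] = 2×3 + 2×2 + 2×3 = 16; y[2] = 2×3 + 2×3 + 2×2 = 16. Result: [16, 16, 16]

[16, 16, 16]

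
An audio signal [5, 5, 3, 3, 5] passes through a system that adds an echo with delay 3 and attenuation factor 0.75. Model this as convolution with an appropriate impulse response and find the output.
Direct-path + delayed-attenuated-path model → impulse response h = [1, 0, 0, 0.75] (1 at lag 0, 0.75 at lag 3). Output y[n] = x[n] + 0.75·x[n - 3] (with x[n] = 0 outside 0..4): y[0] = 5 + 0.75×0 = 5; y[1] = 5 + 0.75×0 = 5; y[2] = 3 + 0.75×0 = 3; y[3] = 3 + 0.75×5 = 6.75; y[4] = 5 + 0.75×5 = 8.75; y[5] = 0 + 0.75×3 = 2.25; y[6] = 0 + 0.75×3 = 2.25; y[7] = 0 + 0.75×5 = 3.75. So y = [5, 5, 3, 6.75, 8.75, 2.25, 2.25, 3.75]

[5, 5, 3, 6.75, 8.75, 2.25, 2.25, 3.75]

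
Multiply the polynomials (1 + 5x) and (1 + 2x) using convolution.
Ascending coefficients: a = [1, 5], b = [1, 2]. c[0] = 1×1 = 1; c[1] = 1×2 + 5×1 = 7; c[2] = 5×2 = 10. Result coefficients: [1, 7, 10] → 1 + 7x + 10x^2

1 + 7x + 10x^2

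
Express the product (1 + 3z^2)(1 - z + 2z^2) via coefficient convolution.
Ascending coefficients: a = [1, 0, 3], b = [1, -1, 2]. c[0] = 1×1 = 1; c[1] = 1×-1 + 0×1 = -1; c[2] = 1×2 + 0×-1 + 3×1 = 5; c[3] = 0×2 + 3×-1 = -3; c[4] = 3×2 = 6. Result coefficients: [1, -1, 5, -3, 6] → 1 - z + 5z^2 - 3z^3 + 6z^4

1 - z + 5z^2 - 3z^3 + 6z^4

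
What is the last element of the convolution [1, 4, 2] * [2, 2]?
Use y[k] = Σ_i a[i]·b[k-i] at k=3. y[3] = 2×2 = 4

4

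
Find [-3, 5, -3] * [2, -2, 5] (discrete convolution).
y[0] = -3×2 = -6; y[1] = -3×-2 + 5×2 = 16; y[2] = -3×5 + 5×-2 + -3×2 = -31; y[3] = 5×5 + -3×-2 = 31; y[4] = -3×5 = -15

[-6, 16, -31, 31, -15]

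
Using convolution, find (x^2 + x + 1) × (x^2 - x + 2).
Ascending coefficients: a = [1, 1, 1], b = [2, -1, 1]. c[0] = 1×2 = 2; c[1] = 1×-1 + 1×2 = 1; c[2] = 1×1 + 1×-1 + 1×2 = 2; c[3] = 1×1 + 1×-1 = 0; c[4] = 1×1 = 1. Result coefficients: [2, 1, 2, 0, 1] → x^4 + 2x^2 + x + 2

x^4 + 2x^2 + x + 2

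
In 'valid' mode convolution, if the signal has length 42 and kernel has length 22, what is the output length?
'Valid' mode counts only positions where the kernel fully overlaps the signal: m - n + 1 = 42 - 22 + 1 = 21

21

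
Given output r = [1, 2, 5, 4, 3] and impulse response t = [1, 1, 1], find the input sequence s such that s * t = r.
Deconvolve r=[1, 2, 5, 4, 3] by t=[1, 1, 1]. Since t[0]=1, solve forward: s[0] = r[0] / 1 = 1; s[1] = (r[1] - 1×1) / 1 = 1; s[2] = (r[2] - 1×1 - 1×1) / 1 = 3. So s = [1, 1, 3]. Check by forward convolution: r[0] = 1×1 = 1; r[1] = 1×1 + 1×1 = 2; r[2] = 1×1 + 1×1 + 3×1 = 5; r[3] = 1×1 + 3×1 = 4; r[4] = 3×1 = 3

[1, 1, 3]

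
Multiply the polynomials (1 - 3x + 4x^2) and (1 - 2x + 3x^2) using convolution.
Ascending coefficients: a = [1, -3, 4], b = [1, -2, 3]. c[0] = 1×1 = 1; c[1] = 1×-2 + -3×1 = -5; c[2] = 1×3 + -3×-2 + 4×1 = 13; c[3] = -3×3 + 4×-2 = -17; c[4] = 4×3 = 12. Result coefficients: [1, -5, 13, -17, 12] → 1 - 5x + 13x^2 - 17x^3 + 12x^4

1 - 5x + 13x^2 - 17x^3 + 12x^4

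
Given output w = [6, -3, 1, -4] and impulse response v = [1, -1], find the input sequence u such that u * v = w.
Deconvolve w=[6, -3, 1, -4] by v=[1, -1]. Since v[0]=1, solve forward: u[0] = w[0] / 1 = 6; u[1] = (w[1] - 6×-1) / 1 = 3; u[2] = (w[2] - 3×-1) / 1 = 4. So u = [6, 3, 4]. Check by forward convolution: w[0] = 6×1 = 6; w[1] = 6×-1 + 3×1 = -3; w[2] = 3×-1 + 4×1 = 1; w[3] = 4×-1 = -4

[6, 3, 4]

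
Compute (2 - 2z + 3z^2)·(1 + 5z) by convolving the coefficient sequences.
Ascending coefficients: a = [2, -2, 3], b = [1, 5]. c[0] = 2×1 = 2; c[1] = 2×5 + -2×1 = 8; c[2] = -2×5 + 3×1 = -7; c[3] = 3×5 = 15. Result coefficients: [2, 8, -7, 15] → 2 + 8z - 7z^2 + 15z^3

2 + 8z - 7z^2 + 15z^3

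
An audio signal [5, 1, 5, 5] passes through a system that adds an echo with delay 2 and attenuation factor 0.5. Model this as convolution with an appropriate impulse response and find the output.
Direct-path + delayed-attenuated-path model → impulse response h = [1, 0, 0.5] (1 at lag 0, 0.5 at lag 2). Output y[n] = x[n] + 0.5·x[n - 2] (with x[n] = 0 outside 0..3): y[0] = 5 + 0.5×0 = 5; y[1] = 1 + 0.5×0 = 1; y[2] = 5 + 0.5×5 = 7.5; y[3] = 5 + 0.5×1 = 5.5; y[4] = 0 + 0.5×5 = 2.5; y[5] = 0 + 0.5×5 = 2.5. So y = [5, 1, 7.5, 5.5, 2.5, 2.5]

[5, 1, 7.5, 5.5, 2.5, 2.5]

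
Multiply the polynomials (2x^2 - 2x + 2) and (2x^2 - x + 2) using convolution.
Ascending coefficients: a = [2, -2, 2], b = [2, -1, 2]. c[0] = 2×2 = 4; c[1] = 2×-1 + -2×2 = -6; c[2] = 2×2 + -2×-1 + 2×2 = 10; c[3] = -2×2 + 2×-1 = -6; c[4] = 2×2 = 4. Result coefficients: [4, -6, 10, -6, 4] → 4x^4 - 6x^3 + 10x^2 - 6x + 4

4x^4 - 6x^3 + 10x^2 - 6x + 4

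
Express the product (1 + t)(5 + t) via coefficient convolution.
Ascending coefficients: a = [1, 1], b = [5, 1]. c[0] = 1×5 = 5; c[1] = 1×1 + 1×5 = 6; c[2] = 1×1 = 1. Result coefficients: [5, 6, 1] → 5 + 6t + t^2

5 + 6t + t^2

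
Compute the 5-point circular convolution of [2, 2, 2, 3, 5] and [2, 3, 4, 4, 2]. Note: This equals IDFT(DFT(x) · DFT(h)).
Either evaluate y[k] = Σ_j x[j]·h[(k-j) mod 5] directly, or use IDFT(DFT(x) · DFT(h)). y[0] = 2×2 + 2×2 + 2×4 + 3×4 + 5×3 = 43; y[1] = 2×3 + 2×2 + 2×2 + 3×4 + 5×4 = 46; y[2] = 2×4 + 2×3 + 2×2 + 3×2 + 5×4 = 44; y[3] = 2×4 + 2×4 + 2×3 + 3×2 + 5×2 = 38; y[4] = 2×2 + 2×4 + 2×4 + 3×3 + 5×2 = 39. Result: [43, 46, 44, 38, 39]

[43, 46, 44, 38, 39]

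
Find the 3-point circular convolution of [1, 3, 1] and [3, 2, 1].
Use y[k] = Σ_j x[j]·h[(k-j) mod 3]. y[0] = 1×3 + 3×1 + 1×2 = 8; y[1] = 1×2 + 3×3 + 1×1 = 12; y[2] = 1×1 + 3×2 + 1×3 = 10. Result: [8, 12, 10]

[8, 12, 10]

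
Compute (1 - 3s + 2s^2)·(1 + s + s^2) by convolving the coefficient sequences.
Ascending coefficients: a = [1, -3, 2], b = [1, 1, 1]. c[0] = 1×1 = 1; c[1] = 1×1 + -3×1 = -2; c[2] = 1×1 + -3×1 + 2×1 = 0; c[3] = -3×1 + 2×1 = -1; c[4] = 2×1 = 2. Result coefficients: [1, -2, 0, -1, 2] → 1 - 2s - s^3 + 2s^4

1 - 2s - s^3 + 2s^4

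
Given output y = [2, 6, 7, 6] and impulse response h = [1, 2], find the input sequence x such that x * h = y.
Deconvolve y=[2, 6, 7, 6] by h=[1, 2]. Since h[0]=1, solve forward: x[0] = y[0] / 1 = 2; x[1] = (y[1] - 2×2) / 1 = 2; x[2] = (y[2] - 2×2) / 1 = 3. So x = [2, 2, 3]. Check by forward convolution: y[0] = 2×1 = 2; y[1] = 2×2 + 2×1 = 6; y[2] = 2×2 + 3×1 = 7; y[3] = 3×2 = 6

[2, 2, 3]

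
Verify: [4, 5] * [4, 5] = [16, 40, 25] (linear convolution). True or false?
Recompute linear convolution of [4, 5] and [4, 5]: y[0] = 4×4 = 16; y[1] = 4×5 + 5×4 = 40; y[2] = 5×5 = 25 → [16, 40, 25]. Given [16, 40, 25] matches, so answer: Yes

Yes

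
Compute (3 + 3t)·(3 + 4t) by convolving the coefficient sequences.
Ascending coefficients: a = [3, 3], b = [3, 4]. c[0] = 3×3 = 9; c[1] = 3×4 + 3×3 = 21; c[2] = 3×4 = 12. Result coefficients: [9, 21, 12] → 9 + 21t + 12t^2

9 + 21t + 12t^2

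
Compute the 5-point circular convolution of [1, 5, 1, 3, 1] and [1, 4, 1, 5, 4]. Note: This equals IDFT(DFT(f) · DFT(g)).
Either evaluate y[k] = Σ_j f[j]·g[(k-j) mod 5] directly, or use IDFT(DFT(f) · DFT(g)). y[0] = 1×1 + 5×4 + 1×5 + 3×1 + 1×4 = 33; y[1] = 1×4 + 5×1 + 1×4 + 3×5 + 1×1 = 29; y[2] = 1×1 + 5×4 + 1×1 + 3×4 + 1×5 = 39; y[3] = 1×5 + 5×1 + 1×4 + 3×1 + 1×4 = 21; y[4] = 1×4 + 5×5 + 1×1 + 3×4 + 1×1 = 43. Result: [33, 29, 39, 21, 43]

[33, 29, 39, 21, 43]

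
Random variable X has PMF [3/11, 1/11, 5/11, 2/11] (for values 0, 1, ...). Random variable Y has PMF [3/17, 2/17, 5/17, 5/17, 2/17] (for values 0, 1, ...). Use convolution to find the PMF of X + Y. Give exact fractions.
P(X+Y=k) = Σ_i P(X=i)·P(Y=k-i) — a convolution of [3/11, 1/11, 5/11, 2/11] and [3/17, 2/17, 5/17, 5/17, 2/17]. P(X+Y=0) = (3/11)×(3/17) = 9/187; P(X+Y=1) = (3/11)×(2/17) + (1/11)×(3/17) = 6/187 + 3/187 = 9/187; P(X+Y=2) = (3/11)×(5/17) + (1/11)×(2/17) + (5/11)×(3/17) = 15/187 + 2/187 + 15/187 = 32/187; P(X+Y=3) = (3/11)×(5/17) + (1/11)×(5/17) + (5/11)×(2/17) + (2/11)×(3/17) = 15/187 + 5/187 + 10/187 + 6/187 = 36/187; P(X+Y=4) = (3/11)×(2/17) + (1/11)×(5/17) + (5/11)×(5/17) + (2/11)×(2/17) = 6/187 + 5/187 + 25/187 + 4/187 = 40/187; P(X+Y=5) = (1/11)×(2/17) + (5/11)×(5/17) + (2/11)×(5/17) = 2/187 + 25/187 + 10/187 = 37/187; P(X+Y=6) = (5/11)×(2/17) + (2/11)×(5/17) = 10/187 + 10/187 = 20/187; P(X+Y=7) = (2/11)×(2/17) = 4/187. PMF: [9/187, 9/187, 32/187, 36/187, 40/187, 37/187, 20/187, 4/187] (sums to 1 ✓)

[9/187, 9/187, 32/187, 36/187, 40/187, 37/187, 20/187, 4/187]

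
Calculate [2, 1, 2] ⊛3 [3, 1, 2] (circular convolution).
Use y[k] = Σ_j s[j]·t[(k-j) mod 3]. y[0] = 2×3 + 1×2 + 2×1 = 10; y[1] = 2×1 + 1×3 + 2×2 = 9; y[2] = 2×2 + 1×1 + 2×3 = 11. Result: [10, 9, 11]

[10, 9, 11]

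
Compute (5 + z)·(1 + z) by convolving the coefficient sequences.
Ascending coefficients: a = [5, 1], b = [1, 1]. c[0] = 5×1 = 5; c[1] = 5×1 + 1×1 = 6; c[2] = 1×1 = 1. Result coefficients: [5, 6, 1] → 5 + 6z + z^2

5 + 6z + z^2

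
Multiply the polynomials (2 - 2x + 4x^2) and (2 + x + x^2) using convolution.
Ascending coefficients: a = [2, -2, 4], b = [2, 1, 1]. c[0] = 2×2 = 4; c[1] = 2×1 + -2×2 = -2; c[2] = 2×1 + -2×1 + 4×2 = 8; c[3] = -2×1 + 4×1 = 2; c[4] = 4×1 = 4. Result coefficients: [4, -2, 8, 2, 4] → 4 - 2x + 8x^2 + 2x^3 + 4x^4

4 - 2x + 8x^2 + 2x^3 + 4x^4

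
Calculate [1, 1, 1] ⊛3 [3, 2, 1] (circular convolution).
Use y[k] = Σ_j u[j]·v[(k-j) mod 3]. y[0] = 1×3 + 1×1 + 1×2 = 6; y[1] = 1×2 + 1×3 + 1×1 = 6; y[2] = 1×1 + 1×2 + 1×3 = 6. Result: [6, 6, 6]

[6, 6, 6]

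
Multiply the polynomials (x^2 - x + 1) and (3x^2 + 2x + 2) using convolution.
Ascending coefficients: a = [1, -1, 1], b = [2, 2, 3]. c[0] = 1×2 = 2; c[1] = 1×2 + -1×2 = 0; c[2] = 1×3 + -1×2 + 1×2 = 3; c[3] = -1×3 + 1×2 = -1; c[4] = 1×3 = 3. Result coefficients: [2, 0, 3, -1, 3] → 3x^4 - x^3 + 3x^2 + 2

3x^4 - x^3 + 3x^2 + 2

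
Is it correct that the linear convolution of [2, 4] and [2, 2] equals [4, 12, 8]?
Recompute linear convolution of [2, 4] and [2, 2]: y[0] = 2×2 = 4; y[1] = 2×2 + 4×2 = 12; y[2] = 4×2 = 8 → [4, 12, 8]. Given [4, 12, 8] matches, so answer: Yes

Yes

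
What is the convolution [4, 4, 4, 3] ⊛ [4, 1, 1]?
y[0] = 4×4 = 16; y[1] = 4×1 + 4×4 = 20; y[2] = 4×1 + 4×1 + 4×4 = 24; y[3] = 4×1 + 4×1 + 3×4 = 20; y[4] = 4×1 + 3×1 = 7; y[5] = 3×1 = 3

[16, 20, 24, 20, 7, 3]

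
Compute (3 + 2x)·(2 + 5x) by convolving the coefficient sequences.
Ascending coefficients: a = [3, 2], b = [2, 5]. c[0] = 3×2 = 6; c[1] = 3×5 + 2×2 = 19; c[2] = 2×5 = 10. Result coefficients: [6, 19, 10] → 6 + 19x + 10x^2

6 + 19x + 10x^2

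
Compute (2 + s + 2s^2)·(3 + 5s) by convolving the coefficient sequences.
Ascending coefficients: a = [2, 1, 2], b = [3, 5]. c[0] = 2×3 = 6; c[1] = 2×5 + 1×3 = 13; c[2] = 1×5 + 2×3 = 11; c[3] = 2×5 = 10. Result coefficients: [6, 13, 11, 10] → 6 + 13s + 11s^2 + 10s^3

6 + 13s + 11s^2 + 10s^3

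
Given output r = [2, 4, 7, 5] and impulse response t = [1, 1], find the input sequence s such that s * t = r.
Deconvolve r=[2, 4, 7, 5] by t=[1, 1]. Since t[0]=1, solve forward: s[0] = r[0] / 1 = 2; s[1] = (r[1] - 2×1) / 1 = 2; s[2] = (r[2] - 2×1) / 1 = 5. So s = [2, 2, 5]. Check by forward convolution: r[0] = 2×1 = 2; r[1] = 2×1 + 2×1 = 4; r[2] = 2×1 + 5×1 = 7; r[3] = 5×1 = 5

[2, 2, 5]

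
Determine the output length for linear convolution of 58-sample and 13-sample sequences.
Linear/full convolution length: m + n - 1 = 58 + 13 - 1 = 70

70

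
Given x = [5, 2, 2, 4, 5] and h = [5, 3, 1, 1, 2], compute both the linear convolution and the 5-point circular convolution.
Linear: y_lin[0] = 5×5 = 25; y_lin[1] = 5×3 + 2×5 = 25; y_lin[2] = 5×1 + 2×3 + 2×5 = 21; y_lin[3] = 5×1 + 2×1 + 2×3 + 4×5 = 33; y_lin[4] = 5×2 + 2×1 + 2×1 + 4×3 + 5×5 = 51; y_lin[5] = 2×2 + 2×1 + 4×1 + 5×3 = 25; y_lin[6] = 2×2 + 4×1 + 5×1 = 13; y_lin[7] = 4×2 + 5×1 = 13; y_lin[8] = 5×2 = 10 → [25, 25, 21, 33, 51, 25, 13, 13, 10]. Circular (length 5): y[0] = 5×5 + 2×2 + 2×1 + 4×1 + 5×3 = 50; y[1] = 5×3 + 2×5 + 2×2 + 4×1 + 5×1 = 38; y[2] = 5×1 + 2×3 + 2×5 + 4×2 + 5×1 = 34; y[3] = 5×1 + 2×1 + 2×3 + 4×5 + 5×2 = 43; y[4] = 5×2 + 2×1 + 2×1 + 4×3 + 5×5 = 51 → [50, 38, 34, 43, 51]

Linear: [25, 25, 21, 33, 51, 25, 13, 13, 10], Circular: [50, 38, 34, 43, 51]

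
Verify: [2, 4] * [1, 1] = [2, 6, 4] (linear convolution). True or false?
Recompute linear convolution of [2, 4] and [1, 1]: y[0] = 2×1 = 2; y[1] = 2×1 + 4×1 = 6; y[2] = 4×1 = 4 → [2, 6, 4]. Given [2, 6, 4] matches, so answer: Yes

Yes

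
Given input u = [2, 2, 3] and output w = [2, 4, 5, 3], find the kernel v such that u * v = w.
Output length 4 = len(u) + len(v) - 1 ⇒ len(v) = 2. Solve v forward using v[k] = (w[k] - Σ_{i≥1} u[i]·v[k-i]) / u[0]: v[0] = w[0] / u[0] = 2 / 2 = 1; v[1] = (w[1] - 2×1) / u[0] = (4 - 2×1) / 2 = 1. So v = [1, 1]. Forward-check [2, 2, 3] * [1, 1]: w[0] = 2×1 = 2; w[1] = 2×1 + 2×1 = 4; w[2] = 2×1 + 3×1 = 5; w[3] = 3×1 = 3 → [2, 4, 5, 3] ✓

[1, 1]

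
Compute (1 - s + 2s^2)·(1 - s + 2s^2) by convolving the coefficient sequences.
Ascending coefficients: a = [1, -1, 2], b = [1, -1, 2]. c[0] = 1×1 = 1; c[1] = 1×-1 + -1×1 = -2; c[2] = 1×2 + -1×-1 + 2×1 = 5; c[3] = -1×2 + 2×-1 = -4; c[4] = 2×2 = 4. Result coefficients: [1, -2, 5, -4, 4] → 1 - 2s + 5s^2 - 4s^3 + 4s^4

1 - 2s + 5s^2 - 4s^3 + 4s^4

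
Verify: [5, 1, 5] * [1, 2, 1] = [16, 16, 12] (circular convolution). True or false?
Recompute circular convolution of [5, 1, 5] and [1, 2, 1]: y[0] = 5×1 + 1×1 + 5×2 = 16; y[1] = 5×2 + 1×1 + 5×1 = 16; y[2] = 5×1 + 1×2 + 5×1 = 12 → [16, 16, 12]. Given [16, 16, 12] matches, so answer: Yes

Yes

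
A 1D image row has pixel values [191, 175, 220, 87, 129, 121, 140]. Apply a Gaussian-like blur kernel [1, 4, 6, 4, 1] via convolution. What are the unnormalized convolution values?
Convolve image row [191, 175, 220, 87, 129, 121, 140] with kernel [1, 4, 6, 4, 1]: y[0] = 191×1 = 191; y[1] = 191×4 + 175×1 = 939; y[2] = 191×6 + 175×4 + 220×1 = 2066; y[3] = 191×4 + 175×6 + 220×4 + 87×1 = 2781; y[4] = 191×1 + 175×4 + 220×6 + 87×4 + 129×1 = 2688; y[5] = 175×1 + 220×4 + 87×6 + 129×4 + 121×1 = 2214; y[6] = 220×1 + 87×4 + 129×6 + 121×4 + 140×1 = 1966; y[7] = 87×1 + 129×4 + 121×6 + 140×4 = 1889; y[8] = 129×1 + 121×4 + 140×6 = 1453; y[9] = 121×1 + 140×4 = 681; y[10] = 140×1 = 140 → [191, 939, 2066, 2781, 2688, 2214, 1966, 1889, 1453, 681, 140]. Normalization factor = sum(kernel) = 16.

[191, 939, 2066, 2781, 2688, 2214, 1966, 1889, 1453, 681, 140]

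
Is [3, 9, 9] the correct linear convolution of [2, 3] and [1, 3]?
Recompute linear convolution of [2, 3] and [1, 3]: y[0] = 2×1 = 2; y[1] = 2×3 + 3×1 = 9; y[2] = 3×3 = 9 → [2, 9, 9]. Compare to given [3, 9, 9]: they differ at index 0: given 3, correct 2, so answer: No

No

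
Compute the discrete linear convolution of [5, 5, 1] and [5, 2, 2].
y[0] = 5×5 = 25; y[1] = 5×2 + 5×5 = 35; y[2] = 5×2 + 5×2 + 1×5 = 25; y[3] = 5×2 + 1×2 = 12; y[4] = 1×2 = 2

[25, 35, 25, 12, 2]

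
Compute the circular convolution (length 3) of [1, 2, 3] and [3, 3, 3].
Use y[k] = Σ_j s[j]·t[(k-j) mod 3]. y[0] = 1×3 + 2×3 + 3×3 = 18; y[1] = 1×3 + 2×3 + 3×3 = 18; y[2] = 1×3 + 2×3 + 3×3 = 18. Result: [18, 18, 18]

[18, 18, 18]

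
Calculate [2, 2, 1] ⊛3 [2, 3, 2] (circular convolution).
Use y[k] = Σ_j s[j]·t[(k-j) mod 3]. y[0] = 2×2 + 2×2 + 1×3 = 11; y[1] = 2×3 + 2×2 + 1×2 = 12; y[2] = 2×2 + 2×3 + 1×2 = 12. Result: [11, 12, 12]

[11, 12, 12]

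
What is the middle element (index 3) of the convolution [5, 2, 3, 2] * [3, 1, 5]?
Use y[k] = Σ_i a[i]·b[k-i] at k=3. y[3] = 2×5 + 3×1 + 2×3 = 19

19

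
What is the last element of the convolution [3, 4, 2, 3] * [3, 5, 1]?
Use y[k] = Σ_i a[i]·b[k-i] at k=5. y[5] = 3×1 = 3

3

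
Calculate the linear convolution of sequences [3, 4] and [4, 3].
y[0] = 3×4 = 12; y[1] = 3×3 + 4×4 = 25; y[2] = 4×3 = 12

[12, 25, 12]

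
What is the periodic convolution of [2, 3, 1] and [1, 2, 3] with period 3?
Use y[k] = Σ_j a[j]·b[(k-j) mod 3]. y[0] = 2×1 + 3×3 + 1×2 = 13; y[1] = 2×2 + 3×1 + 1×3 = 10; y[2] = 2×3 + 3×2 + 1×1 = 13. Result: [13, 10, 13]

[13, 10, 13]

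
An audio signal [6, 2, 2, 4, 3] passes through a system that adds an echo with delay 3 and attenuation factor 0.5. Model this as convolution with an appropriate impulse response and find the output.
Direct-path + delayed-attenuated-path model → impulse response h = [1, 0, 0, 0.5] (1 at lag 0, 0.5 at lag 3). Output y[n] = x[n] + 0.5·x[n - 3] (with x[n] = 0 outside 0..4): y[0] = 6 + 0.5×0 = 6; y[1] = 2 + 0.5×0 = 2; y[2] = 2 + 0.5×0 = 2; y[3] = 4 + 0.5×6 = 7.0; y[4] = 3 + 0.5×2 = 4.0; y[5] = 0 + 0.5×2 = 1.0; y[6] = 0 + 0.5×4 = 2.0; y[7] = 0 + 0.5×3 = 1.5. So y = [6, 2, 2, 7.0, 4.0, 1.0, 2.0, 1.5]

[6, 2, 2, 7.0, 4.0, 1.0, 2.0, 1.5]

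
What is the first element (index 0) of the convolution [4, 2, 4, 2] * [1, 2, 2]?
Use y[k] = Σ_i a[i]·b[k-i] at k=0. y[0] = 4×1 = 4

4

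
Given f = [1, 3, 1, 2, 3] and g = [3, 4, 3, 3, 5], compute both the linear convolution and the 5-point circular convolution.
Linear: y_lin[0] = 1×3 = 3; y_lin[1] = 1×4 + 3×3 = 13; y_lin[2] = 1×3 + 3×4 + 1×3 = 18; y_lin[3] = 1×3 + 3×3 + 1×4 + 2×3 = 22; y_lin[4] = 1×5 + 3×3 + 1×3 + 2×4 + 3×3 = 34; y_lin[5] = 3×5 + 1×3 + 2×3 + 3×4 = 36; y_lin[6] = 1×5 + 2×3 + 3×3 = 20; y_lin[7] = 2×5 + 3×3 = 19; y_lin[8] = 3×5 = 15 → [3, 13, 18, 22, 34, 36, 20, 19, 15]. Circular (length 5): y[0] = 1×3 + 3×5 + 1×3 + 2×3 + 3×4 = 39; y[1] = 1×4 + 3×3 + 1×5 + 2×3 + 3×3 = 33; y[2] = 1×3 + 3×4 + 1×3 + 2×5 + 3×3 = 37; y[3] = 1×3 + 3×3 + 1×4 + 2×3 + 3×5 = 37; y[4] = 1×5 + 3×3 + 1×3 + 2×4 + 3×3 = 34 → [39, 33, 37, 37, 34]

Linear: [3, 13, 18, 22, 34, 36, 20, 19, 15], Circular: [39, 33, 37, 37, 34]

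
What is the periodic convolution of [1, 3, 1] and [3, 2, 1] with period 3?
Use y[k] = Σ_j x[j]·h[(k-j) mod 3]. y[0] = 1×3 + 3×1 + 1×2 = 8; y[1] = 1×2 + 3×3 + 1×1 = 12; y[2] = 1×1 + 3×2 + 1×3 = 10. Result: [8, 12, 10]

[8, 12, 10]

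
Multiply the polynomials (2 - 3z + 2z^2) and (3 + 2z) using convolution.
Ascending coefficients: a = [2, -3, 2], b = [3, 2]. c[0] = 2×3 = 6; c[1] = 2×2 + -3×3 = -5; c[2] = -3×2 + 2×3 = 0; c[3] = 2×2 = 4. Result coefficients: [6, -5, 0, 4] → 6 - 5z + 4z^3

6 - 5z + 4z^3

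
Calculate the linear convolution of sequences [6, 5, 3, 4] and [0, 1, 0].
y[0] = 6×0 = 0; y[1] = 6×1 + 5×0 = 6; y[2] = 6×0 + 5×1 + 3×0 = 5; y[3] = 5×0 + 3×1 + 4×0 = 3; y[4] = 3×0 + 4×1 = 4; y[5] = 4×0 = 0

[0, 6, 5, 3, 4, 0]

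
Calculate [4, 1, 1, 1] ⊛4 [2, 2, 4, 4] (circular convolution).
Use y[k] = Σ_j s[j]·t[(k-j) mod 4]. y[0] = 4×2 + 1×4 + 1×4 + 1×2 = 18; y[1] = 4×2 + 1×2 + 1×4 + 1×4 = 18; y[2] = 4×4 + 1×2 + 1×2 + 1×4 = 24; y[3] = 4×4 + 1×4 + 1×2 + 1×2 = 24. Result: [18, 18, 24, 24]

[18, 18, 24, 24]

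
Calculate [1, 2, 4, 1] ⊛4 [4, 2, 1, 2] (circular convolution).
Use y[k] = Σ_j f[j]·g[(k-j) mod 4]. y[0] = 1×4 + 2×2 + 4×1 + 1×2 = 14; y[1] = 1×2 + 2×4 + 4×2 + 1×1 = 19; y[2] = 1×1 + 2×2 + 4×4 + 1×2 = 23; y[3] = 1×2 + 2×1 + 4×2 + 1×4 = 16. Result: [14, 19, 23, 16]

[14, 19, 23, 16]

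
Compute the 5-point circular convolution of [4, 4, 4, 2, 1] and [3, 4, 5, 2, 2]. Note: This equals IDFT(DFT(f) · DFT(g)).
Either evaluate y[k] = Σ_j f[j]·g[(k-j) mod 5] directly, or use IDFT(DFT(f) · DFT(g)). y[0] = 4×3 + 4×2 + 4×2 + 2×5 + 1×4 = 42; y[1] = 4×4 + 4×3 + 4×2 + 2×2 + 1×5 = 45; y[2] = 4×5 + 4×4 + 4×3 + 2×2 + 1×2 = 54; y[3] = 4×2 + 4×5 + 4×4 + 2×3 + 1×2 = 52; y[4] = 4×2 + 4×2 + 4×5 + 2×4 + 1×3 = 47. Result: [42, 45, 54, 52, 47]

[42, 45, 54, 52, 47]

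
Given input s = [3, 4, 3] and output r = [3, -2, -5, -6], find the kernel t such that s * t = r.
Output length 4 = len(s) + len(t) - 1 ⇒ len(t) = 2. Solve t forward using t[k] = (r[k] - Σ_{i≥1} s[i]·t[k-i]) / s[0]: t[0] = r[0] / s[0] = 3 / 3 = 1; t[1] = (r[1] - 4×1) / s[0] = (-2 - 4×1) / 3 = -2. So t = [1, -2]. Forward-check [3, 4, 3] * [1, -2]: r[0] = 3×1 = 3; r[1] = 3×-2 + 4×1 = -2; r[2] = 4×-2 + 3×1 = -5; r[3] = 3×-2 = -6 → [3, -2, -5, -6] ✓

[1, -2]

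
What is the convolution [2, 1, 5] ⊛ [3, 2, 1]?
y[0] = 2×3 = 6; y[1] = 2×2 + 1×3 = 7; y[2] = 2×1 + 1×2 + 5×3 = 19; y[3] = 1×1 + 5×2 = 11; y[4] = 5×1 = 5

[6, 7, 19, 11, 5]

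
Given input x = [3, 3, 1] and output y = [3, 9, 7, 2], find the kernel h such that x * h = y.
Output length 4 = len(x) + len(h) - 1 ⇒ len(h) = 2. Solve h forward using h[k] = (y[k] - Σ_{i≥1} x[i]·h[k-i]) / x[0]: h[0] = y[0] / x[0] = 3 / 3 = 1; h[1] = (y[1] - 3×1) / x[0] = (9 - 3×1) / 3 = 2. So h = [1, 2]. Forward-check [3, 3, 1] * [1, 2]: y[0] = 3×1 = 3; y[1] = 3×2 + 3×1 = 9; y[2] = 3×2 + 1×1 = 7; y[3] = 1×2 = 2 → [3, 9, 7, 2] ✓

[1, 2]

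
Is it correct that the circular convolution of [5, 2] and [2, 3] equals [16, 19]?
Recompute circular convolution of [5, 2] and [2, 3]: y[0] = 5×2 + 2×3 = 16; y[1] = 5×3 + 2×2 = 19 → [16, 19]. Given [16, 19] matches, so answer: Yes

Yes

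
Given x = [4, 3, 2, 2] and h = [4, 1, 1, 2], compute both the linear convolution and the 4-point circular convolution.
Linear: y_lin[0] = 4×4 = 16; y_lin[1] = 4×1 + 3×4 = 16; y_lin[2] = 4×1 + 3×1 + 2×4 = 15; y_lin[3] = 4×2 + 3×1 + 2×1 + 2×4 = 21; y_lin[4] = 3×2 + 2×1 + 2×1 = 10; y_lin[5] = 2×2 + 2×1 = 6; y_lin[6] = 2×2 = 4 → [16, 16, 15, 21, 10, 6, 4]. Circular (length 4): y[0] = 4×4 + 3×2 + 2×1 + 2×1 = 26; y[1] = 4×1 + 3×4 + 2×2 + 2×1 = 22; y[2] = 4×1 + 3×1 + 2×4 + 2×2 = 19; y[3] = 4×2 + 3×1 + 2×1 + 2×4 = 21 → [26, 22, 19, 21]

Linear: [16, 16, 15, 21, 10, 6, 4], Circular: [26, 22, 19, 21]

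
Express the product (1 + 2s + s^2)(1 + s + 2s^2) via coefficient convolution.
Ascending coefficients: a = [1, 2, 1], b = [1, 1, 2]. c[0] = 1×1 = 1; c[1] = 1×1 + 2×1 = 3; c[2] = 1×2 + 2×1 + 1×1 = 5; c[3] = 2×2 + 1×1 = 5; c[4] = 1×2 = 2. Result coefficients: [1, 3, 5, 5, 2] → 1 + 3s + 5s^2 + 5s^3 + 2s^4

1 + 3s + 5s^2 + 5s^3 + 2s^4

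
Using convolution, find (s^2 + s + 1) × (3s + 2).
Ascending coefficients: a = [1, 1, 1], b = [2, 3]. c[0] = 1×2 = 2; c[1] = 1×3 + 1×2 = 5; c[2] = 1×3 + 1×2 = 5; c[3] = 1×3 = 3. Result coefficients: [2, 5, 5, 3] → 3s^3 + 5s^2 + 5s + 2

3s^3 + 5s^2 + 5s + 2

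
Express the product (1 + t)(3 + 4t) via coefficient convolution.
Ascending coefficients: a = [1, 1], b = [3, 4]. c[0] = 1×3 = 3; c[1] = 1×4 + 1×3 = 7; c[2] = 1×4 = 4. Result coefficients: [3, 7, 4] → 3 + 7t + 4t^2

3 + 7t + 4t^2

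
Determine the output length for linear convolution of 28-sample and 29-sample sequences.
Linear/full convolution length: m + n - 1 = 28 + 29 - 1 = 56

56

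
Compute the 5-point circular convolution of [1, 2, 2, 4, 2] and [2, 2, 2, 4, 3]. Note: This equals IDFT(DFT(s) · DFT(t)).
Either evaluate y[k] = Σ_j s[j]·t[(k-j) mod 5] directly, or use IDFT(DFT(s) · DFT(t)). y[0] = 1×2 + 2×3 + 2×4 + 4×2 + 2×2 = 28; y[1] = 1×2 + 2×2 + 2×3 + 4×4 + 2×2 = 32; y[2] = 1×2 + 2×2 + 2×2 + 4×3 + 2×4 = 30; y[3] = 1×4 + 2×2 + 2×2 + 4×2 + 2×3 = 26; y[4] = 1×3 + 2×4 + 2×2 + 4×2 + 2×2 = 27. Result: [28, 32, 30, 26, 27]

[28, 32, 30, 26, 27]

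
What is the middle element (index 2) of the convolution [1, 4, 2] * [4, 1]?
Use y[k] = Σ_i a[i]·b[k-i] at k=2. y[2] = 4×1 + 2×4 = 12

12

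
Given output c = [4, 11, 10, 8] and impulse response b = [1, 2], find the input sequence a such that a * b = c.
Deconvolve c=[4, 11, 10, 8] by b=[1, 2]. Since b[0]=1, solve forward: a[0] = c[0] / 1 = 4; a[1] = (c[1] - 4×2) / 1 = 3; a[2] = (c[2] - 3×2) / 1 = 4. So a = [4, 3, 4]. Check by forward convolution: c[0] = 4×1 = 4; c[1] = 4×2 + 3×1 = 11; c[2] = 3×2 + 4×1 = 10; c[3] = 4×2 = 8

[4, 3, 4]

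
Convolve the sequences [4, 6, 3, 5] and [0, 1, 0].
y[0] = 4×0 = 0; y[1] = 4×1 + 6×0 = 4; y[2] = 4×0 + 6×1 + 3×0 = 6; y[3] = 6×0 + 3×1 + 5×0 = 3; y[4] = 3×0 + 5×1 = 5; y[5] = 5×0 = 0

[0, 4, 6, 3, 5, 0]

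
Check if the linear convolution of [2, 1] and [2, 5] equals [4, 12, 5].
Recompute linear convolution of [2, 1] and [2, 5]: y[0] = 2×2 = 4; y[1] = 2×5 + 1×2 = 12; y[2] = 1×5 = 5 → [4, 12, 5]. Given [4, 12, 5] matches, so answer: Yes

Yes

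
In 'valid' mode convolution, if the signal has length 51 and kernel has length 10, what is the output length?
'Valid' mode counts only positions where the kernel fully overlaps the signal: m - n + 1 = 51 - 10 + 1 = 42

42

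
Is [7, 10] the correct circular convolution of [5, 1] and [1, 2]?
Recompute circular convolution of [5, 1] and [1, 2]: y[0] = 5×1 + 1×2 = 7; y[1] = 5×2 + 1×1 = 11 → [7, 11]. Compare to given [7, 10]: they differ at index 1: given 10, correct 11, so answer: No

No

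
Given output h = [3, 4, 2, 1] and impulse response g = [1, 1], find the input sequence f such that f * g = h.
Deconvolve h=[3, 4, 2, 1] by g=[1, 1]. Since g[0]=1, solve forward: f[0] = h[0] / 1 = 3; f[1] = (h[1] - 3×1) / 1 = 1; f[2] = (h[2] - 1×1) / 1 = 1. So f = [3, 1, 1]. Check by forward convolution: h[0] = 3×1 = 3; h[1] = 3×1 + 1×1 = 4; h[2] = 1×1 + 1×1 = 2; h[3] = 1×1 = 1

[3, 1, 1]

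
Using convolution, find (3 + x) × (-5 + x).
Ascending coefficients: a = [3, 1], b = [-5, 1]. c[0] = 3×-5 = -15; c[1] = 3×1 + 1×-5 = -2; c[2] = 1×1 = 1. Result coefficients: [-15, -2, 1] → -15 - 2x + x^2

-15 - 2x + x^2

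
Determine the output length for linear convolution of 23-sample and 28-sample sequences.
Linear/full convolution length: m + n - 1 = 23 + 28 - 1 = 50

50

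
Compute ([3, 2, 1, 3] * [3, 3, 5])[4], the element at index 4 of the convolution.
Use y[k] = Σ_i a[i]·b[k-i] at k=4. y[4] = 1×5 + 3×3 = 14

14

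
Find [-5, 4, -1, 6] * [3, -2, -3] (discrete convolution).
y[0] = -5×3 = -15; y[1] = -5×-2 + 4×3 = 22; y[2] = -5×-3 + 4×-2 + -1×3 = 4; y[3] = 4×-3 + -1×-2 + 6×3 = 8; y[4] = -1×-3 + 6×-2 = -9; y[5] = 6×-3 = -18

[-15, 22, 4, 8, -9, -18]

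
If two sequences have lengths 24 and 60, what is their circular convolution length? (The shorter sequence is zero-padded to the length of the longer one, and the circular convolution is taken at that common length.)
Circular convolution (zero-padding the shorter input) has length max(m, n) = max(24, 60) = 60

60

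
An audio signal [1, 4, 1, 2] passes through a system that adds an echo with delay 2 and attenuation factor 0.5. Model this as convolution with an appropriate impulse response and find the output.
Direct-path + delayed-attenuated-path model → impulse response h = [1, 0, 0.5] (1 at lag 0, 0.5 at lag 2). Output y[n] = x[n] + 0.5·x[n - 2] (with x[n] = 0 outside 0..3): y[0] = 1 + 0.5×0 = 1; y[1] = 4 + 0.5×0 = 4; y[2] = 1 + 0.5×1 = 1.5; y[3] = 2 + 0.5×4 = 4.0; y[4] = 0 + 0.5×1 = 0.5; y[5] = 0 + 0.5×2 = 1.0. So y = [1, 4, 1.5, 4.0, 0.5, 1.0]

[1, 4, 1.5, 4.0, 0.5, 1.0]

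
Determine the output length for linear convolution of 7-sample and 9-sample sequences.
Linear/full convolution length: m + n - 1 = 7 + 9 - 1 = 15

15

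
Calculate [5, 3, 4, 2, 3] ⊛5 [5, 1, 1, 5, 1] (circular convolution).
Use y[k] = Σ_j a[j]·b[(k-j) mod 5]. y[0] = 5×5 + 3×1 + 4×5 + 2×1 + 3×1 = 53; y[1] = 5×1 + 3×5 + 4×1 + 2×5 + 3×1 = 37; y[2] = 5×1 + 3×1 + 4×5 + 2×1 + 3×5 = 45; y[3] = 5×5 + 3×1 + 4×1 + 2×5 + 3×1 = 45; y[4] = 5×1 + 3×5 + 4×1 + 2×1 + 3×5 = 41. Result: [53, 37, 45, 45, 41]

[53, 37, 45, 45, 41]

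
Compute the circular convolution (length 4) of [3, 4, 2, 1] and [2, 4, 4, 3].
Use y[k] = Σ_j f[j]·g[(k-j) mod 4]. y[0] = 3×2 + 4×3 + 2×4 + 1×4 = 30; y[1] = 3×4 + 4×2 + 2×3 + 1×4 = 30; y[2] = 3×4 + 4×4 + 2×2 + 1×3 = 35; y[3] = 3×3 + 4×4 + 2×4 + 1×2 = 35. Result: [30, 30, 35, 35]

[30, 30, 35, 35]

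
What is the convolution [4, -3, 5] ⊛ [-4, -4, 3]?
y[0] = 4×-4 = -16; y[1] = 4×-4 + -3×-4 = -4; y[2] = 4×3 + -3×-4 + 5×-4 = 4; y[3] = -3×3 + 5×-4 = -29; y[4] = 5×3 = 15

[-16, -4, 4, -29, 15]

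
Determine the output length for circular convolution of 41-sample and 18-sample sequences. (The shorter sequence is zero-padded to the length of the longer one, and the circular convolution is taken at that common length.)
Circular convolution (zero-padding the shorter input) has length max(m, n) = max(41, 18) = 41

41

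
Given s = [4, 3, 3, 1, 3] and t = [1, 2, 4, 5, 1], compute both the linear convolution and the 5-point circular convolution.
Linear: y_lin[0] = 4×1 = 4; y_lin[1] = 4×2 + 3×1 = 11; y_lin[2] = 4×4 + 3×2 + 3×1 = 25; y_lin[3] = 4×5 + 3×4 + 3×2 + 1×1 = 39; y_lin[4] = 4×1 + 3×5 + 3×4 + 1×2 + 3×1 = 36; y_lin[5] = 3×1 + 3×5 + 1×4 + 3×2 = 28; y_lin[6] = 3×1 + 1×5 + 3×4 = 20; y_lin[7] = 1×1 + 3×5 = 16; y_lin[8] = 3×1 = 3 → [4, 11, 25, 39, 36, 28, 20, 16, 3]. Circular (length 5): y[0] = 4×1 + 3×1 + 3×5 + 1×4 + 3×2 = 32; y[1] = 4×2 + 3×1 + 3×1 + 1×5 + 3×4 = 31; y[2] = 4×4 + 3×2 + 3×1 + 1×1 + 3×5 = 41; y[3] = 4×5 + 3×4 + 3×2 + 1×1 + 3×1 = 42; y[4] = 4×1 + 3×5 + 3×4 + 1×2 + 3×1 = 36 → [32, 31, 41, 42, 36]

Linear: [4, 11, 25, 39, 36, 28, 20, 16, 3], Circular: [32, 31, 41, 42, 36]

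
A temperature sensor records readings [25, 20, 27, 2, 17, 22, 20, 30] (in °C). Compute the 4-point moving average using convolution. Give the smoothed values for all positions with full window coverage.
4-point moving average kernel = [1, 1, 1, 1]. Apply in 'valid' mode (full window coverage): avg[0] = (25 + 20 + 27 + 2) / 4 = 18.5; avg[1] = (20 + 27 + 2 + 17) / 4 = 16.5; avg[2] = (27 + 2 + 17 + 22) / 4 = 17.0; avg[3] = (2 + 17 + 22 + 20) / 4 = 15.25; avg[4] = (17 + 22 + 20 + 30) / 4 = 22.25. Smoothed values: [18.5, 16.5, 17.0, 15.25, 22.25]

[18.5, 16.5, 17.0, 15.25, 22.25]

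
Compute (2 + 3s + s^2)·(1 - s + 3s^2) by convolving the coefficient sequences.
Ascending coefficients: a = [2, 3, 1], b = [1, -1, 3]. c[0] = 2×1 = 2; c[1] = 2×-1 + 3×1 = 1; c[2] = 2×3 + 3×-1 + 1×1 = 4; c[3] = 3×3 + 1×-1 = 8; c[4] = 1×3 = 3. Result coefficients: [2, 1, 4, 8, 3] → 2 + s + 4s^2 + 8s^3 + 3s^4

2 + s + 4s^2 + 8s^3 + 3s^4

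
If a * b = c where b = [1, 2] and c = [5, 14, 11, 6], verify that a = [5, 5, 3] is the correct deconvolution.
Forward-compute [5, 5, 3] * [1, 2]: c[0] = 5×1 = 5; c[1] = 5×2 + 5×1 = 15; c[2] = 5×2 + 3×1 = 13; c[3] = 3×2 = 6 → [5, 15, 13, 6]. Does not match given c = [5, 14, 11, 6].

Not verified. [5, 5, 3] * [1, 2] = [5, 15, 13, 6], which differs from [5, 14, 11, 6] at index 1.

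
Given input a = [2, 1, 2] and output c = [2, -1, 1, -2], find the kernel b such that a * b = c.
Output length 4 = len(a) + len(b) - 1 ⇒ len(b) = 2. Solve b forward using b[k] = (c[k] - Σ_{i≥1} a[i]·b[k-i]) / a[0]: b[0] = c[0] / a[0] = 2 / 2 = 1; b[1] = (c[1] - 1×1) / a[0] = (-1 - 1×1) / 2 = -1. So b = [1, -1]. Forward-check [2, 1, 2] * [1, -1]: c[0] = 2×1 = 2; c[1] = 2×-1 + 1×1 = -1; c[2] = 1×-1 + 2×1 = 1; c[3] = 2×-1 = -2 → [2, -1, 1, -2] ✓

[1, -1]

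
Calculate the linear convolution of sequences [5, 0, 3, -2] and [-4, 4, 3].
y[0] = 5×-4 = -20; y[1] = 5×4 + 0×-4 = 20; y[2] = 5×3 + 0×4 + 3×-4 = 3; y[3] = 0×3 + 3×4 + -2×-4 = 20; y[4] = 3×3 + -2×4 = 1; y[5] = -2×3 = -6

[-20, 20, 3, 20, 1, -6]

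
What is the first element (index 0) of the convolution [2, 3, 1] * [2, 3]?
Use y[k] = Σ_i a[i]·b[k-i] at k=0. y[0] = 2×2 = 4

4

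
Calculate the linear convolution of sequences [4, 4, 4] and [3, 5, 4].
y[0] = 4×3 = 12; y[1] = 4×5 + 4×3 = 32; y[2] = 4×4 + 4×5 + 4×3 = 48; y[3] = 4×4 + 4×5 = 36; y[4] = 4×4 = 16

[12, 32, 48, 36, 16]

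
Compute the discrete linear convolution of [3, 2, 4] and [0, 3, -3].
y[0] = 3×0 = 0; y[1] = 3×3 + 2×0 = 9; y[2] = 3×-3 + 2×3 + 4×0 = -3; y[3] = 2×-3 + 4×3 = 6; y[4] = 4×-3 = -12

[0, 9, -3, 6, -12]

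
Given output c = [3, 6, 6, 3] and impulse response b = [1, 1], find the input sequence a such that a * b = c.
Deconvolve c=[3, 6, 6, 3] by b=[1, 1]. Since b[0]=1, solve forward: a[0] = c[0] / 1 = 3; a[1] = (c[1] - 3×1) / 1 = 3; a[2] = (c[2] - 3×1) / 1 = 3. So a = [3, 3, 3]. Check by forward convolution: c[0] = 3×1 = 3; c[1] = 3×1 + 3×1 = 6; c[2] = 3×1 + 3×1 = 6; c[3] = 3×1 = 3

[3, 3, 3]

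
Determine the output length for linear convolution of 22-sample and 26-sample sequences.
Linear/full convolution length: m + n - 1 = 22 + 26 - 1 = 47

47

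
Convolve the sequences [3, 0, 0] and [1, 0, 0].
y[0] = 3×1 = 3; y[1] = 3×0 + 0×1 = 0; y[2] = 3×0 + 0×0 + 0×1 = 0; y[3] = 0×0 + 0×0 = 0; y[4] = 0×0 = 0

[3, 0, 0, 0, 0]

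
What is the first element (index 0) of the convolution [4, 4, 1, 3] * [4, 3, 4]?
Use y[k] = Σ_i a[i]·b[k-i] at k=0. y[0] = 4×4 = 16

16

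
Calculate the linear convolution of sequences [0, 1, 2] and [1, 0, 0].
y[0] = 0×1 = 0; y[1] = 0×0 + 1×1 = 1; y[2] = 0×0 + 1×0 + 2×1 = 2; y[3] = 1×0 + 2×0 = 0; y[4] = 2×0 = 0

[0, 1, 2, 0, 0]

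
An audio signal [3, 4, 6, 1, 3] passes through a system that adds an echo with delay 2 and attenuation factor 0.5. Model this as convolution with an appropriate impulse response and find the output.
Direct-path + delayed-attenuated-path model → impulse response h = [1, 0, 0.5] (1 at lag 0, 0.5 at lag 2). Output y[n] = x[n] + 0.5·x[n - 2] (with x[n] = 0 outside 0..4): y[0] = 3 + 0.5×0 = 3; y[1] = 4 + 0.5×0 = 4; y[2] = 6 + 0.5×3 = 7.5; y[3] = 1 + 0.5×4 = 3.0; y[4] = 3 + 0.5×6 = 6.0; y[5] = 0 + 0.5×1 = 0.5; y[6] = 0 + 0.5×3 = 1.5. So y = [3, 4, 7.5, 3.0, 6.0, 0.5, 1.5]

[3, 4, 7.5, 3.0, 6.0, 0.5, 1.5]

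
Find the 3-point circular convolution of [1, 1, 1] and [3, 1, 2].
Use y[k] = Σ_j u[j]·v[(k-j) mod 3]. y[0] = 1×3 + 1×2 + 1×1 = 6; y[1] = 1×1 + 1×3 + 1×2 = 6; y[2] = 1×2 + 1×1 + 1×3 = 6. Result: [6, 6, 6]

[6, 6, 6]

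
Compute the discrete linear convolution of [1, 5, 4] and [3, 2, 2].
y[0] = 1×3 = 3; y[1] = 1×2 + 5×3 = 17; y[2] = 1×2 + 5×2 + 4×3 = 24; y[3] = 5×2 + 4×2 = 18; y[4] = 4×2 = 8

[3, 17, 24, 18, 8]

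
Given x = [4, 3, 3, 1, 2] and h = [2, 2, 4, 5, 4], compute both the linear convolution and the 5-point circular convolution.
Linear: y_lin[0] = 4×2 = 8; y_lin[1] = 4×2 + 3×2 = 14; y_lin[2] = 4×4 + 3×2 + 3×2 = 28; y_lin[3] = 4×5 + 3×4 + 3×2 + 1×2 = 40; y_lin[4] = 4×4 + 3×5 + 3×4 + 1×2 + 2×2 = 49; y_lin[5] = 3×4 + 3×5 + 1×4 + 2×2 = 35; y_lin[6] = 3×4 + 1×5 + 2×4 = 25; y_lin[7] = 1×4 + 2×5 = 14; y_lin[8] = 2×4 = 8 → [8, 14, 28, 40, 49, 35, 25, 14, 8]. Circular (length 5): y[0] = 4×2 + 3×4 + 3×5 + 1×4 + 2×2 = 43; y[1] = 4×2 + 3×2 + 3×4 + 1×5 + 2×4 = 39; y[2] = 4×4 + 3×2 + 3×2 + 1×4 + 2×5 = 42; y[3] = 4×5 + 3×4 + 3×2 + 1×2 + 2×4 = 48; y[4] = 4×4 + 3×5 + 3×4 + 1×2 + 2×2 = 49 → [43, 39, 42, 48, 49]

Linear: [8, 14, 28, 40, 49, 35, 25, 14, 8], Circular: [43, 39, 42, 48, 49]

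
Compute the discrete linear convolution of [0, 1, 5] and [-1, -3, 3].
y[0] = 0×-1 = 0; y[1] = 0×-3 + 1×-1 = -1; y[2] = 0×3 + 1×-3 + 5×-1 = -8; y[3] = 1×3 + 5×-3 = -12; y[4] = 5×3 = 15

[0, -1, -8, -12, 15]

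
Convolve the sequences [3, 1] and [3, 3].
y[0] = 3×3 = 9; y[1] = 3×3 + 1×3 = 12; y[2] = 1×3 = 3

[9, 12, 3]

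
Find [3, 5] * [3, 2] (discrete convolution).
y[0] = 3×3 = 9; y[1] = 3×2 + 5×3 = 21; y[2] = 5×2 = 10

[9, 21, 10]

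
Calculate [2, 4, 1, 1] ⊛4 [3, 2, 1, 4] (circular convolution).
Use y[k] = Σ_j s[j]·t[(k-j) mod 4]. y[0] = 2×3 + 4×4 + 1×1 + 1×2 = 25; y[1] = 2×2 + 4×3 + 1×4 + 1×1 = 21; y[2] = 2×1 + 4×2 + 1×3 + 1×4 = 17; y[3] = 2×4 + 4×1 + 1×2 + 1×3 = 17. Result: [25, 21, 17, 17]

[25, 21, 17, 17]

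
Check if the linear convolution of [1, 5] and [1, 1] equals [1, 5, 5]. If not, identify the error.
Recompute linear convolution of [1, 5] and [1, 1]: y[0] = 1×1 = 1; y[1] = 1×1 + 5×1 = 6; y[2] = 5×1 = 5 → [1, 6, 5]. Compare to given [1, 5, 5]: they differ at index 1: given 5, correct 6, so answer: No

No. Error at index 1: given 5, correct 6.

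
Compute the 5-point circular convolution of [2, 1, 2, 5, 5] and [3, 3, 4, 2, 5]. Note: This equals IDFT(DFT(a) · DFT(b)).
Either evaluate y[k] = Σ_j a[j]·b[(k-j) mod 5] directly, or use IDFT(DFT(a) · DFT(b)). y[0] = 2×3 + 1×5 + 2×2 + 5×4 + 5×3 = 50; y[1] = 2×3 + 1×3 + 2×5 + 5×2 + 5×4 = 49; y[2] = 2×4 + 1×3 + 2×3 + 5×5 + 5×2 = 52; y[3] = 2×2 + 1×4 + 2×3 + 5×3 + 5×5 = 54; y[4] = 2×5 + 1×2 + 2×4 + 5×3 + 5×3 = 50. Result: [50, 49, 52, 54, 50]

[50, 49, 52, 54, 50]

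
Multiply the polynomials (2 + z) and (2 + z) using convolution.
Ascending coefficients: a = [2, 1], b = [2, 1]. c[0] = 2×2 = 4; c[1] = 2×1 + 1×2 = 4; c[2] = 1×1 = 1. Result coefficients: [4, 4, 1] → 4 + 4z + z^2

4 + 4z + z^2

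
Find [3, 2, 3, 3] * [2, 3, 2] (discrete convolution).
y[0] = 3×2 = 6; y[1] = 3×3 + 2×2 = 13; y[2] = 3×2 + 2×3 + 3×2 = 18; y[3] = 2×2 + 3×3 + 3×2 = 19; y[4] = 3×2 + 3×3 = 15; y[5] = 3×2 = 6

[6, 13, 18, 19, 15, 6]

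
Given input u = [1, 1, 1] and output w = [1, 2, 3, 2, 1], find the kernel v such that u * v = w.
Output length 5 = len(u) + len(v) - 1 ⇒ len(v) = 3. Solve v forward using v[k] = (w[k] - Σ_{i≥1} u[i]·v[k-i]) / u[0]: v[0] = w[0] / u[0] = 1 / 1 = 1; v[1] = (w[1] - 1×1) / u[0] = (2 - 1×1) / 1 = 1; v[2] = (w[2] - 1×1 - 1×1) / u[0] = (3 - 1×1 - 1×1) / 1 = 1. So v = [1, 1, 1]. Forward-check [1, 1, 1] * [1, 1, 1]: w[0] = 1×1 = 1; w[1] = 1×1 + 1×1 = 2; w[2] = 1×1 + 1×1 + 1×1 = 3; w[3] = 1×1 + 1×1 = 2; w[4] = 1×1 = 1 → [1, 2, 3, 2, 1] ✓

[1, 1, 1]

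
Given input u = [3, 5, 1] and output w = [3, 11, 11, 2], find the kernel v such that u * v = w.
Output length 4 = len(u) + len(v) - 1 ⇒ len(v) = 2. Solve v forward using v[k] = (w[k] - Σ_{i≥1} u[i]·v[k-i]) / u[0]: v[0] = w[0] / u[0] = 3 / 3 = 1; v[1] = (w[1] - 5×1) / u[0] = (11 - 5×1) / 3 = 2. So v = [1, 2]. Forward-check [3, 5, 1] * [1, 2]: w[0] = 3×1 = 3; w[1] = 3×2 + 5×1 = 11; w[2] = 5×2 + 1×1 = 11; w[3] = 1×2 = 2 → [3, 11, 11, 2] ✓

[1, 2]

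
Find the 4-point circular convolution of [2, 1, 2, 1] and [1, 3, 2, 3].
Use y[k] = Σ_j s[j]·t[(k-j) mod 4]. y[0] = 2×1 + 1×3 + 2×2 + 1×3 = 12; y[1] = 2×3 + 1×1 + 2×3 + 1×2 = 15; y[2] = 2×2 + 1×3 + 2×1 + 1×3 = 12; y[3] = 2×3 + 1×2 + 2×3 + 1×1 = 15. Result: [12, 15, 12, 15]

[12, 15, 12, 15]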